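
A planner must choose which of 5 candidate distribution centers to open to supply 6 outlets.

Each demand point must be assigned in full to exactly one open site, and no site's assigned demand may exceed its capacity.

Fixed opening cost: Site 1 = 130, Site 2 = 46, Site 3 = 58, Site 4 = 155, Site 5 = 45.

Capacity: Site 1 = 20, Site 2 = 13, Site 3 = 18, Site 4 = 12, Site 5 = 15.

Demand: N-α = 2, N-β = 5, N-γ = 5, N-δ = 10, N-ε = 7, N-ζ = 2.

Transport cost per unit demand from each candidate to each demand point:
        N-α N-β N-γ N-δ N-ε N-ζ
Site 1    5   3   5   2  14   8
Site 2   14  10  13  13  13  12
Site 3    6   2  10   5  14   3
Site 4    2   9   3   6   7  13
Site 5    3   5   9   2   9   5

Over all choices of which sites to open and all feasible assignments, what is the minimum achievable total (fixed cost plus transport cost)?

Open {Site 3, Site 5}; cheapest assignment that respects the capacities:
  Site 3 (cap 18, load 17): N-β, N-δ, N-ζ — cost 5×2 + 10×5 + 2×3 = 66
  Site 5 (cap 15, load 14): N-α, N-γ, N-ε — cost 2×3 + 5×9 + 7×9 = 114
  Shipping 180, fixed 103 → total 283.
  Any other capacity-feasible assignment to {Site 3, Site 5} ships for at least 180.
Compare {Site 1, Site 5}: its best feasible assignment gives total 314.
Compare {Site 2, Site 3, Site 5}: its best feasible assignment gives total 329.
Every other set of open sites that can feasibly serve all demand totals ≥ 314 even under its best assignment. Minimum: 283.

283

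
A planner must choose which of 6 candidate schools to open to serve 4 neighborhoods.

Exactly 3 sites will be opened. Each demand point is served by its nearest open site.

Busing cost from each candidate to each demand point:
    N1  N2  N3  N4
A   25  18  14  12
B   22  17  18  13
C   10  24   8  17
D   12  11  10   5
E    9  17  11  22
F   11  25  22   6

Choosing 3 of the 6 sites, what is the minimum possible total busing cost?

Open {C, D, E}.
  N1→E 9, N2→D 11, N3→C 8, N4→D 5  ⇒ total 33.
Compare {A, C, D}: total 34.
Compare {B, C, D}: total 34.
No size-3 selection does better; minimum is 33.

33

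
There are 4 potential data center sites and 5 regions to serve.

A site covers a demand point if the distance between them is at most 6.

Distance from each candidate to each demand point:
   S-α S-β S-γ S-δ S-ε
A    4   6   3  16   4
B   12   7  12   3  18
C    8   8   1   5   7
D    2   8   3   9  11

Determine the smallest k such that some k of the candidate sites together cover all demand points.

Coverage sets (demand points within 6 of each site):
  A: {S-α, S-β, S-γ, S-ε}
  B: {S-δ}
  C: {S-γ, S-δ}
  D: {S-α, S-γ}
No single site covers all 5 demand points.
But {A, B} covers everything, so the minimum is 2.

2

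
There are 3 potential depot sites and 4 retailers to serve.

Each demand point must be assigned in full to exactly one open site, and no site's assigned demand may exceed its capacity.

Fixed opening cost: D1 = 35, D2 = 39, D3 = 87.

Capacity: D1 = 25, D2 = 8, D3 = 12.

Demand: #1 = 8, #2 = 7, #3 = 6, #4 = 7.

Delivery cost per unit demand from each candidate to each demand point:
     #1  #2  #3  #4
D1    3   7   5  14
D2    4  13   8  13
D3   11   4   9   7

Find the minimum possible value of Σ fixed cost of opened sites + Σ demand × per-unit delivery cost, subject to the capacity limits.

Open {D1, D2}; cheapest assignment that respects the capacities:
  D1 (cap 25, load 21): #1, #2, #3 — cost 8×3 + 7×7 + 6×5 = 103
  D2 (cap 8, load 7): #4 — cost 7×13 = 91
  Shipping 194, fixed 74 → total 268.
  Any other capacity-feasible assignment to {D1, D2} ships for at least 194.
Compare {D1, D3}: its best feasible assignment gives total 274.
Compare {D1, D2, D3}: its best feasible assignment gives total 313.
Every other set of open sites that can feasibly serve all demand totals ≥ 274 even under its best assignment. Minimum: 268.

268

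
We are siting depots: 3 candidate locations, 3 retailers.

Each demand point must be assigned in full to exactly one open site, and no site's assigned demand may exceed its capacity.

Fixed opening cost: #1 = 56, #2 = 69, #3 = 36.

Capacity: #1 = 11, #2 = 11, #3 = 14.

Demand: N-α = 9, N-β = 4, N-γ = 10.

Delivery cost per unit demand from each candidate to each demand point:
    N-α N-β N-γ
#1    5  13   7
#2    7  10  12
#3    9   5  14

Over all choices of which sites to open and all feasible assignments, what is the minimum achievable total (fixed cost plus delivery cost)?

Open {#1, #3}; cheapest assignment that respects the capacities:
  #1 (cap 11, load 10): N-γ — cost 10×7 = 70
  #3 (cap 14, load 13): N-α, N-β — cost 9×9 + 4×5 = 101
  Shipping 171, fixed 92 → total 263.
  Any other capacity-feasible assignment to {#1, #3} ships for at least 171.
Compare {#1, #2, #3}: its best feasible assignment gives total 314.
Compare {#2, #3}: its best feasible assignment gives total 326.
Every other set of open sites that can feasibly serve all demand totals ≥ 314 even under its best assignment. Minimum: 263.

263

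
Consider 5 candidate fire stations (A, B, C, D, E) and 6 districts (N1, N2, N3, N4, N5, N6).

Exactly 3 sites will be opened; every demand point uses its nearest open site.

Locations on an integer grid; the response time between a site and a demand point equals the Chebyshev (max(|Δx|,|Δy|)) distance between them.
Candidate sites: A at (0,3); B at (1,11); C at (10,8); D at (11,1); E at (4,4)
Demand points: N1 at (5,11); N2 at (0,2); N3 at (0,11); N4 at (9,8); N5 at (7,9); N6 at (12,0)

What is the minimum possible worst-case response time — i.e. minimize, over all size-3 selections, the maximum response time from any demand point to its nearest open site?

5

Open {B, D, E}.
  Farthest demand point is N4 at response time 5 (to E); all others are ≤ 5.
With {A, B, D} the worst case is 7.
With {A, D, E} the worst case is 7.
No size-3 selection achieves below 5.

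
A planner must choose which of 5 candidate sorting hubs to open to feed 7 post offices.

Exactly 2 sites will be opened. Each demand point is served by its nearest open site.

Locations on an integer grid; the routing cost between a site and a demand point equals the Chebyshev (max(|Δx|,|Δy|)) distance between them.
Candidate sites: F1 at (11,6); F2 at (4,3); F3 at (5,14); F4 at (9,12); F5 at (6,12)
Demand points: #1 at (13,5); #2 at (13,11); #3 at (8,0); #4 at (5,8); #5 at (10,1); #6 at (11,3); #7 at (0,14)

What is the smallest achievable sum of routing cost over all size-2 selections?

31

Open {F1, F5}.
  #1→F1 2, #2→F1 5, #3→F1 6, #4→F5 4, #5→F1 5, #6→F1 3, #7→F5 6  ⇒ total 31.
Compare {F1, F3}: total 32.
Compare {F1, F4}: total 33.
No size-2 selection does better; minimum is 31.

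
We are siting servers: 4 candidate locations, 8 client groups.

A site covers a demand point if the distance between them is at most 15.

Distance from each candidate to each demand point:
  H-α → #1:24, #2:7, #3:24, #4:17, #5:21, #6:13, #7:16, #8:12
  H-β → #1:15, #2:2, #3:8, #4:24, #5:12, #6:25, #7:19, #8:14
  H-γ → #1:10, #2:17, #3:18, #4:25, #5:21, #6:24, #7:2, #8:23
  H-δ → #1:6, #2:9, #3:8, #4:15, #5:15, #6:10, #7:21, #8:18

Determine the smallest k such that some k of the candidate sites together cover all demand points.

3

Coverage sets (demand points within 15 of each site):
  H-α: {#2, #6, #8}
  H-β: {#1, #2, #3, #5, #8}
  H-γ: {#1, #7}
  H-δ: {#1, #2, #3, #4, #5, #6}
No 2 sites suffice: every size-2 union leaves at least one demand point uncovered.
But {H-α, H-γ, H-δ} covers everything, so the minimum is 3.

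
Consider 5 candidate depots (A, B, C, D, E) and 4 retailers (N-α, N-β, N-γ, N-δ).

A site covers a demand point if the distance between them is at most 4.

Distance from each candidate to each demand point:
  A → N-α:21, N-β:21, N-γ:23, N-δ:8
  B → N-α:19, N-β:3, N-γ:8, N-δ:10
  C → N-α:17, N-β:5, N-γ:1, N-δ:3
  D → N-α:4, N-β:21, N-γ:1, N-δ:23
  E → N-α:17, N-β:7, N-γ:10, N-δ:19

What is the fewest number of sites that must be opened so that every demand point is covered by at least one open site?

Coverage sets (demand points within 4 of each site):
  A: {}
  B: {N-β}
  C: {N-γ, N-δ}
  D: {N-α, N-γ}
  E: {}
No 2 sites suffice: every size-2 union leaves at least one demand point uncovered.
But {B, C, D} covers everything, so the minimum is 3.

3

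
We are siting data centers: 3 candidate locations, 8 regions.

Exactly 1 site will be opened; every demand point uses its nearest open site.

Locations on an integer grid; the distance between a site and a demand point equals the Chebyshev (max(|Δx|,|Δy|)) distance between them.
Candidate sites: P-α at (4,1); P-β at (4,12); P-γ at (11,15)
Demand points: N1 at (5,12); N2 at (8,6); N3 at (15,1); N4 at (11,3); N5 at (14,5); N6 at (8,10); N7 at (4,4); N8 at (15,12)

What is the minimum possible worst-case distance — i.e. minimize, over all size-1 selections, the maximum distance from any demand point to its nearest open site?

Open {P-α}.
  Farthest demand point is N1 at distance 11 (to P-α); all others are ≤ 11.
With {P-β} the worst case is 11.
With {P-γ} the worst case is 14.
No size-1 selection achieves below 11.

11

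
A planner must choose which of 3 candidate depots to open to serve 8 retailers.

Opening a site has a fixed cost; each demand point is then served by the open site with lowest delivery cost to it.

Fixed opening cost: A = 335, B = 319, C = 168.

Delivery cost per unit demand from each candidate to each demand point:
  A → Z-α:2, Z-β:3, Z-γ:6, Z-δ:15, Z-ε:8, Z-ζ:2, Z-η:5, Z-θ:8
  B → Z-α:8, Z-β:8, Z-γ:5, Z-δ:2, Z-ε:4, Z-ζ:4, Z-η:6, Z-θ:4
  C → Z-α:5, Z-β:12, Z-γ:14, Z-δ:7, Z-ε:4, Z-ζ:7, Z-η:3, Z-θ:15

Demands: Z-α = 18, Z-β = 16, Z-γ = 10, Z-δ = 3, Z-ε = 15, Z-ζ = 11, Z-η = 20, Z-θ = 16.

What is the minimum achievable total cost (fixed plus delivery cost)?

894

Open {A}: assign each demand point to its cheapest open site.
  Z-α→A 18×2=36, Z-β→A 16×3=48, Z-γ→A 10×6=60, Z-δ→A 3×15=45, Z-ε→A 15×8=120, Z-ζ→A 11×2=22, Z-η→A 20×5=100, Z-θ→A 16×8=128
  delivery cost 559, fixed 335 → total 894.
Compare {B}: delivery cost 616 + fixed 319 = 935.
Compare {A, C}: delivery cost 435 + fixed 503 = 938.
Compare {B, C}: delivery cost 502 + fixed 487 = 989.
All other subsets cost ≥ 935. Minimum total cost: 894.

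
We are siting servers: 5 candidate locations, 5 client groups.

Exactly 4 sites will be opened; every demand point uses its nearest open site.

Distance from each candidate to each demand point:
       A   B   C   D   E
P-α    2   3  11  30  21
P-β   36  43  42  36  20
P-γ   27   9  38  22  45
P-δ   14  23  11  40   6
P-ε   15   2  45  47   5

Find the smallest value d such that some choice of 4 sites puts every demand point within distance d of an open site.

22

Open {P-α, P-β, P-γ, P-δ}.
  Farthest demand point is D at distance 22 (to P-γ); all others are ≤ 22.
With {P-α, P-β, P-γ, P-ε} the worst case is 22.
With {P-α, P-γ, P-δ, P-ε} the worst case is 22.
No size-4 selection achieves below 22.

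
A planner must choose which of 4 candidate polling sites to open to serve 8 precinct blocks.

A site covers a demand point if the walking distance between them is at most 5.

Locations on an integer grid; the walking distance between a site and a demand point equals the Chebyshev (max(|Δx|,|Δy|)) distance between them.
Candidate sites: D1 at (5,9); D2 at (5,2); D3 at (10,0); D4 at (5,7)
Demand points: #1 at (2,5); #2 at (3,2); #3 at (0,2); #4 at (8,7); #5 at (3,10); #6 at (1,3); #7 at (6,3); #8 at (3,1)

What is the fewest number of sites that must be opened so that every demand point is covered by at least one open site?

2

Coverage sets (demand points within 5 of each site):
  D1: {#1, #4, #5}
  D2: {#1, #2, #3, #4, #6, #7, #8}
  D3: {#7}
  D4: {#1, #2, #3, #4, #5, #6, #7}
No single site covers all 8 demand points.
But {D1, D2} covers everything, so the minimum is 2.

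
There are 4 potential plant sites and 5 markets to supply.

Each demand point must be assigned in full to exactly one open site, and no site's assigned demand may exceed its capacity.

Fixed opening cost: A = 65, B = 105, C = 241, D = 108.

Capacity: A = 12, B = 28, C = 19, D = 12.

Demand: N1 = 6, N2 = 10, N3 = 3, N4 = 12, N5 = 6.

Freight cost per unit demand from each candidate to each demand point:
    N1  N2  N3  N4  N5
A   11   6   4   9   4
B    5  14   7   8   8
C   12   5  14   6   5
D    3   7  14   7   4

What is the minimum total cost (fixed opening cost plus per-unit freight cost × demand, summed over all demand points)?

425

Open {A, B}; cheapest assignment that respects the capacities:
  A (cap 12, load 10): N2 — cost 10×6 = 60
  B (cap 28, load 27): N1, N3, N4, N5 — cost 6×5 + 3×7 + 12×8 + 6×8 = 195
  Shipping 255, fixed 170 → total 425.
  Any other capacity-feasible assignment to {A, B} ships for at least 255.
Compare {B, D}: its best feasible assignment gives total 478.
Compare {A, B, D}: its best feasible assignment gives total 497.
Every other set of open sites that can feasibly serve all demand totals ≥ 478 even under its best assignment. Minimum: 425.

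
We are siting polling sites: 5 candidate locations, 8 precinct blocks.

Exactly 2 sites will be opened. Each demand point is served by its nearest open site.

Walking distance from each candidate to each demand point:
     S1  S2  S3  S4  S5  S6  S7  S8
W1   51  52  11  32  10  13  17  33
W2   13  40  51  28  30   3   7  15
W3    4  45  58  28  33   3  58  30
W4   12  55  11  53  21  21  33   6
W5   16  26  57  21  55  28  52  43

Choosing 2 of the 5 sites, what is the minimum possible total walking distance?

127

Open {W1, W2}.
  S1→W2 13, S2→W2 40, S3→W1 11, S4→W2 28, S5→W1 10, S6→W2 3, S7→W2 7, S8→W2 15  ⇒ total 127.
Compare {W2, W4}: total 128.
Compare {W1, W5}: total 147.
No size-2 selection does better; minimum is 127.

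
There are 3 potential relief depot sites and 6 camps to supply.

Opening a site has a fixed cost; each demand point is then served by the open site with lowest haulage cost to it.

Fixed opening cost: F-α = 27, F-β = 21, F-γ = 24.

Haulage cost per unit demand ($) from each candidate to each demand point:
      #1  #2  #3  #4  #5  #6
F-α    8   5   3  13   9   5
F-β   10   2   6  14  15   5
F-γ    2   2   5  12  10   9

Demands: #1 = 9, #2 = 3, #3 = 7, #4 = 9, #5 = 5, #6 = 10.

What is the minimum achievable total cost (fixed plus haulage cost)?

Open {F-α, F-γ}: assign each demand point to its cheapest open site.
  #1→F-γ 9×2=18, #2→F-γ 3×2=6, #3→F-α 7×3=21, #4→F-γ 9×12=108, #5→F-α 5×9=45, #6→F-α 10×5=50
  haulage cost 248, fixed 51 → total 299.
Compare {F-β, F-γ}: haulage cost 267 + fixed 45 = 312.
Compare {F-α, F-β, F-γ}: haulage cost 248 + fixed 72 = 320.
Compare {F-γ}: haulage cost 307 + fixed 24 = 331.
All other subsets cost ≥ 312. Minimum total cost: 299.

299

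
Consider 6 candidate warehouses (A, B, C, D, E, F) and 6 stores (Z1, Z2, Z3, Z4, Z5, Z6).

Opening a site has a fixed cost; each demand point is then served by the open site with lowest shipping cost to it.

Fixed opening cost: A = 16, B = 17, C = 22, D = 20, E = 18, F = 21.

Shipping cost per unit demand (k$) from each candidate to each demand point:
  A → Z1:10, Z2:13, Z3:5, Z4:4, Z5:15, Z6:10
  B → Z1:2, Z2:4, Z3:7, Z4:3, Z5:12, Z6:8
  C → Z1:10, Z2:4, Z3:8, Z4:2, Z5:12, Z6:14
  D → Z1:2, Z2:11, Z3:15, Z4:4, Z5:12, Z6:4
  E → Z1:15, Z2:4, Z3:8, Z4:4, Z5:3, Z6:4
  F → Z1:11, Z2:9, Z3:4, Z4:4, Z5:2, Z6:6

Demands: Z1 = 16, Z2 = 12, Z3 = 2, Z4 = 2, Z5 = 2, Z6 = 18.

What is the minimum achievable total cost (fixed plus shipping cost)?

Open {B, E}: assign each demand point to its cheapest open site.
  Z1→B 16×2=32, Z2→B 12×4=48, Z3→B 2×7=14, Z4→B 2×3=6, Z5→E 2×3=6, Z6→E 18×4=72
  shipping cost 178, fixed 35 → total 213.
Compare {D, E}: shipping cost 182 + fixed 38 = 220.
Compare {A, B, E}: shipping cost 174 + fixed 51 = 225.
Compare {B, E, F}: shipping cost 170 + fixed 56 = 226.
All other subsets cost ≥ 220. Minimum total cost: 213.

213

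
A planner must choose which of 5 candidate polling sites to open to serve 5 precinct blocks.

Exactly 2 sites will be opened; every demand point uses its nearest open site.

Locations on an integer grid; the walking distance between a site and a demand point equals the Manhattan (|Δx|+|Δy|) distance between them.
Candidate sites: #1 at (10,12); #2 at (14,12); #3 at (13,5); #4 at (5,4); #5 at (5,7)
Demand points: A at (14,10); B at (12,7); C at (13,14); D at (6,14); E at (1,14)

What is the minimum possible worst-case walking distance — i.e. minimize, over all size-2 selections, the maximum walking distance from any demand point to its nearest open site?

11

Open {#1, #2}.
  Farthest demand point is E at walking distance 11 (to #1); all others are ≤ 11.
With {#1, #3} the worst case is 11.
With {#1, #4} the worst case is 11.
No size-2 selection achieves below 11.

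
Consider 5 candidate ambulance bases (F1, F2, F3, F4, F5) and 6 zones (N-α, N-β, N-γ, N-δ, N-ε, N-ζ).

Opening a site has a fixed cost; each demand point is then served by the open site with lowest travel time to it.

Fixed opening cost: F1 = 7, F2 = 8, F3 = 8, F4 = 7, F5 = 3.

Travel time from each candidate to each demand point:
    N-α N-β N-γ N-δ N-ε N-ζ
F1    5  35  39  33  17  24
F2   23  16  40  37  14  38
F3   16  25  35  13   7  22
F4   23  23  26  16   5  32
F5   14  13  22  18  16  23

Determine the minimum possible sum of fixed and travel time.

100

Open {F1, F3, F5}: assign each demand point to its cheapest open site.
  N-α→F1 5, N-β→F5 13, N-γ→F5 22, N-δ→F3 13, N-ε→F3 7, N-ζ→F3 22
  travel time 82, fixed 18 → total 100.
Compare {F1, F4, F5}: travel time 84 + fixed 17 = 101.
Compare {F3, F5}: travel time 91 + fixed 11 = 102.
Compare {F4, F5}: travel time 93 + fixed 10 = 103.
All other subsets cost ≥ 101. Minimum total cost: 100.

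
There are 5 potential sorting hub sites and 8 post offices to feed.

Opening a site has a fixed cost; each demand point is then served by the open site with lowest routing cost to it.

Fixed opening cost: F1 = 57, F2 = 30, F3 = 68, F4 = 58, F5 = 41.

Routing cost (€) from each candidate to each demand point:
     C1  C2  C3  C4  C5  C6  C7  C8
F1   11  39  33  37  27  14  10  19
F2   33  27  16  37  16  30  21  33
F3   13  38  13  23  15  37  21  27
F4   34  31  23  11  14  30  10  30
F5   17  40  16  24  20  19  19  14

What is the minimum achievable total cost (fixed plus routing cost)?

210

Open {F5}: assign each demand point to its cheapest open site.
  C1→F5 17, C2→F5 40, C3→F5 16, C4→F5 24, C5→F5 20, C6→F5 19, C7→F5 19, C8→F5 14
  routing cost 169, fixed 41 → total 210.
Compare {F2, F5}: routing cost 152 + fixed 71 = 223.
Compare {F4, F5}: routing cost 132 + fixed 99 = 231.
Compare {F1, F2}: routing cost 150 + fixed 87 = 237.
All other subsets cost ≥ 223. Minimum total cost: 210.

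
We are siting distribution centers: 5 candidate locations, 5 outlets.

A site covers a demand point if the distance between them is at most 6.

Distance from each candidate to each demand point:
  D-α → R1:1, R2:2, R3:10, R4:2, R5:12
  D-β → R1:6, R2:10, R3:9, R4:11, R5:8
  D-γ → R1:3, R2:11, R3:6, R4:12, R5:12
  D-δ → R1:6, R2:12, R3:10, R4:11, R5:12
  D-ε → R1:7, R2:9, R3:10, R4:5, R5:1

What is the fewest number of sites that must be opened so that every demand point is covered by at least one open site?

Coverage sets (demand points within 6 of each site):
  D-α: {R1, R2, R4}
  D-β: {R1}
  D-γ: {R1, R3}
  D-δ: {R1}
  D-ε: {R4, R5}
No 2 sites suffice: every size-2 union leaves at least one demand point uncovered.
But {D-α, D-γ, D-ε} covers everything, so the minimum is 3.

3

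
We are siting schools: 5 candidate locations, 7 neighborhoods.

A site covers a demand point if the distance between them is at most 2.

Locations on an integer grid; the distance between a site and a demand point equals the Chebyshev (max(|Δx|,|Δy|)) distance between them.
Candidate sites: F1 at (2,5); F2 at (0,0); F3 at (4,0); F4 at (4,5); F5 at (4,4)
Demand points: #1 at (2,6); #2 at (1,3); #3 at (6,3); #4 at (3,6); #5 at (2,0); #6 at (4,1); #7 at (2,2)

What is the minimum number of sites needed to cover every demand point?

Coverage sets (demand points within 2 of each site):
  F1: {#1, #2, #4}
  F2: {#5, #7}
  F3: {#5, #6, #7}
  F4: {#1, #3, #4}
  F5: {#1, #3, #4, #7}
No 2 sites suffice: every size-2 union leaves at least one demand point uncovered.
But {F1, F3, F4} covers everything, so the minimum is 3.

3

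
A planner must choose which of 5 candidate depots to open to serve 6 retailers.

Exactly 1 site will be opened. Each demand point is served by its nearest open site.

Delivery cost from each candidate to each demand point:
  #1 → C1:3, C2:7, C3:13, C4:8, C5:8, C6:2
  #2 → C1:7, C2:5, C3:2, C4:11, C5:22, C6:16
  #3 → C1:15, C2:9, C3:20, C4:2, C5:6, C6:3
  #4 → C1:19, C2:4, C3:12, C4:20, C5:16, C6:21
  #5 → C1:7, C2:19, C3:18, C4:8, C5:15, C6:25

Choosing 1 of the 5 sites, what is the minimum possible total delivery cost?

Open {#1}.
  C1→#1 3, C2→#1 7, C3→#1 13, C4→#1 8, C5→#1 8, C6→#1 2  ⇒ total 41.
Compare {#3}: total 55.
Compare {#2}: total 63.
No size-1 selection does better; minimum is 41.

41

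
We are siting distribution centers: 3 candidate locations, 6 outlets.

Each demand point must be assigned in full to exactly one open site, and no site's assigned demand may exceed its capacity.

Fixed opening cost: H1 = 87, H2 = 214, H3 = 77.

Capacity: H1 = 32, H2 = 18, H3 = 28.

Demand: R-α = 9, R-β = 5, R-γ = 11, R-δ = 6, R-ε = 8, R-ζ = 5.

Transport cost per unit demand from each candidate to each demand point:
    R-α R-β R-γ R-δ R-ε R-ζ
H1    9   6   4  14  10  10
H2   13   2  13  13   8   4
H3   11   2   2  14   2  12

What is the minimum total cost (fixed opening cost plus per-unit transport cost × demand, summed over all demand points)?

Open {H1, H3}; cheapest assignment that respects the capacities:
  H1 (cap 32, load 20): R-α, R-δ, R-ζ — cost 9×9 + 6×14 + 5×10 = 215
  H3 (cap 28, load 24): R-β, R-γ, R-ε — cost 5×2 + 11×2 + 8×2 = 48
  Shipping 263, fixed 164 → total 427.
  Any other capacity-feasible assignment to {H1, H3} ships for at least 263.
Compare {H2, H3}: its best feasible assignment gives total 536.
Compare {H1, H2}: its best feasible assignment gives total 604.
Every other set of open sites that can feasibly serve all demand totals ≥ 536 even under its best assignment. Minimum: 427.

427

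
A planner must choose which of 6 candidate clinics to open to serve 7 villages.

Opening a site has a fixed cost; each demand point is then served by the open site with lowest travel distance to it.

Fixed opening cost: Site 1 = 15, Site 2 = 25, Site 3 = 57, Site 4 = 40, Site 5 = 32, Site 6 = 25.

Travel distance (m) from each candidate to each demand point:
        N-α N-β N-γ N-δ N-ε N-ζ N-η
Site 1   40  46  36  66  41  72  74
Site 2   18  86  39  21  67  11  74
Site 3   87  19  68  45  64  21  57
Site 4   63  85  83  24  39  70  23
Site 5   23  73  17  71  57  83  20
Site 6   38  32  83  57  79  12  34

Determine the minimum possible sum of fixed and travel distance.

246

Open {Site 1, Site 2, Site 5}: assign each demand point to its cheapest open site.
  N-α→Site 2 18, N-β→Site 1 46, N-γ→Site 5 17, N-δ→Site 2 21, N-ε→Site 1 41, N-ζ→Site 2 11, N-η→Site 5 20
  travel distance 174, fixed 72 → total 246.
Compare {Site 1, Site 2, Site 5, Site 6}: travel distance 160 + fixed 97 = 257.
Compare {Site 1, Site 2, Site 6}: travel distance 193 + fixed 65 = 258.
Compare {Site 2, Site 5, Site 6}: travel distance 176 + fixed 82 = 258.
All other subsets cost ≥ 257. Minimum total cost: 246.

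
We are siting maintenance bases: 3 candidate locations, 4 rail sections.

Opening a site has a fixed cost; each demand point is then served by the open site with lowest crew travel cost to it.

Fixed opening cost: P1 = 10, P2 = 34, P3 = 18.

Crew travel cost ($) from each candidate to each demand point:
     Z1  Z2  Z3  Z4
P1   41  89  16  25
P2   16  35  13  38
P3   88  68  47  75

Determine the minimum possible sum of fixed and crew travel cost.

133

Open {P1, P2}: assign each demand point to its cheapest open site.
  Z1→P2 16, Z2→P2 35, Z3→P2 13, Z4→P1 25
  crew travel cost 89, fixed 44 → total 133.
Compare {P2}: crew travel cost 102 + fixed 34 = 136.
Compare {P1, P2, P3}: crew travel cost 89 + fixed 62 = 151.
Compare {P2, P3}: crew travel cost 102 + fixed 52 = 154.
All other subsets cost ≥ 136. Minimum total cost: 133.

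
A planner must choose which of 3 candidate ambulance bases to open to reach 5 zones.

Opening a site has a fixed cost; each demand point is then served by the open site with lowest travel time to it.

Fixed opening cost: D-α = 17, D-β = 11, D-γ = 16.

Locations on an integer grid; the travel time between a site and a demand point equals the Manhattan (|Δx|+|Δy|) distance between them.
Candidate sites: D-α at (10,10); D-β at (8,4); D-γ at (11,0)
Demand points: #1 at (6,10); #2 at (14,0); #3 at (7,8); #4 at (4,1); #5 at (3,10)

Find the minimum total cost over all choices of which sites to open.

Open {D-β}: assign each demand point to its cheapest open site.
  #1→D-β 8, #2→D-β 10, #3→D-β 5, #4→D-β 7, #5→D-β 11
  travel time 41, fixed 11 → total 52.
Compare {D-α, D-γ}: travel time 27 + fixed 33 = 60.
Compare {D-α, D-β}: travel time 33 + fixed 28 = 61.
Compare {D-β, D-γ}: travel time 34 + fixed 27 = 61.
All other subsets cost ≥ 60. Minimum total cost: 52.

52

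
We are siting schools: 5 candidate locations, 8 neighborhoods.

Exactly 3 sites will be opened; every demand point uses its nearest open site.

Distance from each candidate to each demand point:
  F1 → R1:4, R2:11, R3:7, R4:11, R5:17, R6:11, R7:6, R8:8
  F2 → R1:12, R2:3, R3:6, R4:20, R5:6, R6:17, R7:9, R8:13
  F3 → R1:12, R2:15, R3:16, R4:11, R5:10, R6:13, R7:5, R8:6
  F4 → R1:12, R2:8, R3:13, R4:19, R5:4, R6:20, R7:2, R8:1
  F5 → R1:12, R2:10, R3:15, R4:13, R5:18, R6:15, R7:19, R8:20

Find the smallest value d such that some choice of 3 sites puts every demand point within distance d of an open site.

11

Open {F1, F2, F3}.
  Farthest demand point is R4 at distance 11 (to F1); all others are ≤ 11.
With {F1, F2, F4} the worst case is 11.
With {F1, F2, F5} the worst case is 11.
No size-3 selection achieves below 11.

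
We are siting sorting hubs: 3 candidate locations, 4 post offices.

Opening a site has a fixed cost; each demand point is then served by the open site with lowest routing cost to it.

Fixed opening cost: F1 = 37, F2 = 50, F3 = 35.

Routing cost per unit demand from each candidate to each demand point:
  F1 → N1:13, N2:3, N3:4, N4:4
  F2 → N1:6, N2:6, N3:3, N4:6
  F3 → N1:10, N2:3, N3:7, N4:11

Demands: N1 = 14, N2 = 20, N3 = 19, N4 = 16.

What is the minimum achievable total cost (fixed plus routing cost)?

352

Open {F1, F2}: assign each demand point to its cheapest open site.
  N1→F2 14×6=84, N2→F1 20×3=60, N3→F2 19×3=57, N4→F1 16×4=64
  routing cost 265, fixed 87 → total 352.
Compare {F2, F3}: routing cost 297 + fixed 85 = 382.
Compare {F1, F2, F3}: routing cost 265 + fixed 122 = 387.
Compare {F2}: routing cost 357 + fixed 50 = 407.
All other subsets cost ≥ 382. Minimum total cost: 352.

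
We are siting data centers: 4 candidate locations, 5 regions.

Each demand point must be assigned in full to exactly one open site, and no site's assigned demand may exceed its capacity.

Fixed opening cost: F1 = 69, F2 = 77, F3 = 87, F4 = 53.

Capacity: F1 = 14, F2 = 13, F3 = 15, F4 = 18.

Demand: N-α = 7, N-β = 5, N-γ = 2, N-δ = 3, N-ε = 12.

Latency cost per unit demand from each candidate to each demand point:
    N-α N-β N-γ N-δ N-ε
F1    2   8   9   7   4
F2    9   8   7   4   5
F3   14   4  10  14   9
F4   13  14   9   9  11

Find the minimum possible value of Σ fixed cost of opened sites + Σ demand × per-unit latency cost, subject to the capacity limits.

Open {F1, F4}; cheapest assignment that respects the capacities:
  F1 (cap 14, load 14): N-α, N-β, N-γ — cost 7×2 + 5×8 + 2×9 = 72
  F4 (cap 18, load 15): N-δ, N-ε — cost 3×9 + 12×11 = 159
  Shipping 231, fixed 122 → total 353.
  Any other capacity-feasible assignment to {F1, F4} ships for at least 231.
Compare {F1, F2, F4}: its best feasible assignment gives total 358.
Compare {F1, F2, F3}: its best feasible assignment gives total 366.
Every other set of open sites that can feasibly serve all demand totals ≥ 358 even under its best assignment. Minimum: 353.

353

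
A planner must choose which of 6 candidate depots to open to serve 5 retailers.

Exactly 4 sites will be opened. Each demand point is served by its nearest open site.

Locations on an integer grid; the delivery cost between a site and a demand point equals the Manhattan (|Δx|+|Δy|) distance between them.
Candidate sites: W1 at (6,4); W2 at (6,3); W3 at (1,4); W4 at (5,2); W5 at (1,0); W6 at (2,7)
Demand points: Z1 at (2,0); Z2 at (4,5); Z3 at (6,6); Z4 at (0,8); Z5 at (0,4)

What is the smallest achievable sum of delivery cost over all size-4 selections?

Open {W1, W3, W5, W6}.
  Z1→W5 1, Z2→W1 3, Z3→W1 2, Z4→W6 3, Z5→W3 1  ⇒ total 10.
Compare {W1, W2, W3, W5}: total 12.
Compare {W1, W3, W4, W5}: total 12.
No size-4 selection does better; minimum is 10.

10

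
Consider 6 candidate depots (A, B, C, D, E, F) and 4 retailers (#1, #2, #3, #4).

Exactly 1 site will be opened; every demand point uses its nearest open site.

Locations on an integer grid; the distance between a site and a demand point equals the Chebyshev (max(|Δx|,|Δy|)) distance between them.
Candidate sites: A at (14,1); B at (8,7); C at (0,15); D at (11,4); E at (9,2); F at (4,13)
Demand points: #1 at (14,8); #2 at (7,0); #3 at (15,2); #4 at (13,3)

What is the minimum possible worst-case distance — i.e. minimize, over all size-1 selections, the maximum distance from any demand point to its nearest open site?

Open {D}.
  Farthest demand point is #1 at distance 4 (to D); all others are ≤ 4.
With {E} the worst case is 6.
With {A} the worst case is 7.
No size-1 selection achieves below 4.

4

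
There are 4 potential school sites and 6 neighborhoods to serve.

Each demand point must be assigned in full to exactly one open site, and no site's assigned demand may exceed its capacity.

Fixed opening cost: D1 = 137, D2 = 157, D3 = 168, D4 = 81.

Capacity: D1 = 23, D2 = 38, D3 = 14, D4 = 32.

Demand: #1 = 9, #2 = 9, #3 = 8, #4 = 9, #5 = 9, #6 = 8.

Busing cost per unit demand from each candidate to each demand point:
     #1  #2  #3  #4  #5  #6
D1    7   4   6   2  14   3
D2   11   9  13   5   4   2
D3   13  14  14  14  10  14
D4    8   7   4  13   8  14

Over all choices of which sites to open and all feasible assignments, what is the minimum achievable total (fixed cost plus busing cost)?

Open {D2, D4}; cheapest assignment that respects the capacities:
  D2 (cap 38, load 26): #4, #5, #6 — cost 9×5 + 9×4 + 8×2 = 97
  D4 (cap 32, load 26): #1, #2, #3 — cost 9×8 + 9×7 + 8×4 = 167
  Shipping 264, fixed 238 → total 502.
  Any other capacity-feasible assignment to {D2, D4} ships for at least 264.
Compare {D1, D2}: its best feasible assignment gives total 574.
Compare {D1, D2, D4}: its best feasible assignment gives total 585.
Every other set of open sites that can feasibly serve all demand totals ≥ 574 even under its best assignment. Minimum: 502.

502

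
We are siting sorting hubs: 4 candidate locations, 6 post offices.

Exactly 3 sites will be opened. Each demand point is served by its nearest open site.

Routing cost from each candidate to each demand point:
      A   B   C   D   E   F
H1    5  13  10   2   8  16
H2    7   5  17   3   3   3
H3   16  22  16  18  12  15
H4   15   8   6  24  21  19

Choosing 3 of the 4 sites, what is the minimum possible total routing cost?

24

Open {H1, H2, H4}.
  A→H1 5, B→H2 5, C→H4 6, D→H1 2, E→H2 3, F→H2 3  ⇒ total 24.
Compare {H2, H3, H4}: total 27.
Compare {H1, H2, H3}: total 28.
No size-3 selection does better; minimum is 24.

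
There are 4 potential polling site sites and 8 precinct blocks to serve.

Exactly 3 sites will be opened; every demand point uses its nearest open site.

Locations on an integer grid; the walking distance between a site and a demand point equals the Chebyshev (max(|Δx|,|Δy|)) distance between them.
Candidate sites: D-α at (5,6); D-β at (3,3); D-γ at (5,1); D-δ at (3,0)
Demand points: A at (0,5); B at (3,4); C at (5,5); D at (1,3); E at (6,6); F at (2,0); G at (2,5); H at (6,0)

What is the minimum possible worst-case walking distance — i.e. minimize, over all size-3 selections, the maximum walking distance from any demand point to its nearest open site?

Open {D-α, D-β, D-γ}.
  Farthest demand point is A at walking distance 3 (to D-β); all others are ≤ 3.
With {D-α, D-β, D-δ} the worst case is 3.
With {D-β, D-γ, D-δ} the worst case is 3.
No size-3 selection achieves below 3.

3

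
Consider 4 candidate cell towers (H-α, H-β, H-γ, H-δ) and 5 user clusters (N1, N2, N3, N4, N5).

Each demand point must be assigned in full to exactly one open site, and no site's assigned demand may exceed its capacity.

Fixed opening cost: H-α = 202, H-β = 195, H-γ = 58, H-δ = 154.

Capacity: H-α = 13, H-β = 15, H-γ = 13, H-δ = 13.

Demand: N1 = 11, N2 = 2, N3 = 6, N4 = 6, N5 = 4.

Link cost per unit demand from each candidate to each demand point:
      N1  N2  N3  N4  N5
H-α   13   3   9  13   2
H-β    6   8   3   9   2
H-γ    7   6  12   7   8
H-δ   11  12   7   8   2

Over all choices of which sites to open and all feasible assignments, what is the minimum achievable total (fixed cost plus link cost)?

Open {H-β, H-γ, H-δ}; cheapest assignment that respects the capacities:
  H-β (cap 15, load 10): N3, N5 — cost 6×3 + 4×2 = 26
  H-γ (cap 13, load 13): N1, N2 — cost 11×7 + 2×6 = 89
  H-δ (cap 13, load 6): N4 — cost 6×8 = 48
  Shipping 163, fixed 407 → total 570.
  Any other capacity-feasible assignment to {H-β, H-γ, H-δ} ships for at least 163.
Compare {H-α, H-γ, H-δ}: its best feasible assignment gives total 595.
Compare {H-α, H-β, H-γ}: its best feasible assignment gives total 618.
Every other set of open sites that can feasibly serve all demand totals ≥ 595 even under its best assignment. Minimum: 570.

570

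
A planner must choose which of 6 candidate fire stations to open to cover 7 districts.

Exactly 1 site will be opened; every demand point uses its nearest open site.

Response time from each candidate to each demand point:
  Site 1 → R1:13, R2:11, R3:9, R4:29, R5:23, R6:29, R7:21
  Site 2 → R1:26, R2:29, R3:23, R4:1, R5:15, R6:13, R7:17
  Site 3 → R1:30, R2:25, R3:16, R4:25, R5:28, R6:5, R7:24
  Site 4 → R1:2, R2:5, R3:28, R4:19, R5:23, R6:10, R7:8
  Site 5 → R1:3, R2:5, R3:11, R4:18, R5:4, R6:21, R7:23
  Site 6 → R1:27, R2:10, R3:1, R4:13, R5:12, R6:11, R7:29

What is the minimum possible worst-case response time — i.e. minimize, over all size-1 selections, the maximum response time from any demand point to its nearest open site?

23

Open {Site 5}.
  Farthest demand point is R7 at response time 23 (to Site 5); all others are ≤ 23.
With {Site 4} the worst case is 28.
With {Site 1} the worst case is 29.
No size-1 selection achieves below 23.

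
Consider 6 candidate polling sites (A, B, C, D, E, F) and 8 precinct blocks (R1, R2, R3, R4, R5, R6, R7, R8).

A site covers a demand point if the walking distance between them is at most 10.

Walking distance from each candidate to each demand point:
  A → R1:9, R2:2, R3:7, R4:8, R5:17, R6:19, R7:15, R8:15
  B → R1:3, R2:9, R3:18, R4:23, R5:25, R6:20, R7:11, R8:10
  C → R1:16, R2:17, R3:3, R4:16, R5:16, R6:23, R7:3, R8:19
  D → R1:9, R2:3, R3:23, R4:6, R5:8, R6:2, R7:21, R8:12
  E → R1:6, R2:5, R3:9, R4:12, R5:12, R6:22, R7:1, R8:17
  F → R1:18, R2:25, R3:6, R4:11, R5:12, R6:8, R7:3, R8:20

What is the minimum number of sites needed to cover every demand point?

Coverage sets (demand points within 10 of each site):
  A: {R1, R2, R3, R4}
  B: {R1, R2, R8}
  C: {R3, R7}
  D: {R1, R2, R4, R5, R6}
  E: {R1, R2, R3, R7}
  F: {R3, R6, R7}
No 2 sites suffice: every size-2 union leaves at least one demand point uncovered.
But {B, C, D} covers everything, so the minimum is 3.

3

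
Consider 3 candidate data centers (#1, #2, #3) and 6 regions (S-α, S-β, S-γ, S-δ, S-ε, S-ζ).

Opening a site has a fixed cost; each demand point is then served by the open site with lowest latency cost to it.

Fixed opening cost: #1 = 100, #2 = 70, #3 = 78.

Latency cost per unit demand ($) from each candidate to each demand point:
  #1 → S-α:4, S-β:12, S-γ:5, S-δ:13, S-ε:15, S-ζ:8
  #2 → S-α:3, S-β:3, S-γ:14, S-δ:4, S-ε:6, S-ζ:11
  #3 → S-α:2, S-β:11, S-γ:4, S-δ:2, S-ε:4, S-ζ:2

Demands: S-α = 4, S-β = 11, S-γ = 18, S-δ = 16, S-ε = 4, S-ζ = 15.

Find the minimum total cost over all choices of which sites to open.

339

Open {#2, #3}: assign each demand point to its cheapest open site.
  S-α→#3 4×2=8, S-β→#2 11×3=33, S-γ→#3 18×4=72, S-δ→#3 16×2=32, S-ε→#3 4×4=16, S-ζ→#3 15×2=30
  latency cost 191, fixed 148 → total 339.
Compare {#3}: latency cost 279 + fixed 78 = 357.
Compare {#1, #2, #3}: latency cost 191 + fixed 248 = 439.
Compare {#1, #3}: latency cost 279 + fixed 178 = 457.
All other subsets cost ≥ 357. Minimum total cost: 339.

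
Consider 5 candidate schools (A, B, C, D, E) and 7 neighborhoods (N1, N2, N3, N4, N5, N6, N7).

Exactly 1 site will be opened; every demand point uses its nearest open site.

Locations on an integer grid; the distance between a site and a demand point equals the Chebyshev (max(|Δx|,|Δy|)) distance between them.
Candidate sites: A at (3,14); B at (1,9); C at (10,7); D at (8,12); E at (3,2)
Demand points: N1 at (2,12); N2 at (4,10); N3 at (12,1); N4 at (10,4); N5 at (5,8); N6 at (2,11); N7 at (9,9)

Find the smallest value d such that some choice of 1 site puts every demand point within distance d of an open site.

8

Open {C}.
  Farthest demand point is N1 at distance 8 (to C); all others are ≤ 8.
With {E} the worst case is 10.
With {B} the worst case is 11.
No size-1 selection achieves below 8.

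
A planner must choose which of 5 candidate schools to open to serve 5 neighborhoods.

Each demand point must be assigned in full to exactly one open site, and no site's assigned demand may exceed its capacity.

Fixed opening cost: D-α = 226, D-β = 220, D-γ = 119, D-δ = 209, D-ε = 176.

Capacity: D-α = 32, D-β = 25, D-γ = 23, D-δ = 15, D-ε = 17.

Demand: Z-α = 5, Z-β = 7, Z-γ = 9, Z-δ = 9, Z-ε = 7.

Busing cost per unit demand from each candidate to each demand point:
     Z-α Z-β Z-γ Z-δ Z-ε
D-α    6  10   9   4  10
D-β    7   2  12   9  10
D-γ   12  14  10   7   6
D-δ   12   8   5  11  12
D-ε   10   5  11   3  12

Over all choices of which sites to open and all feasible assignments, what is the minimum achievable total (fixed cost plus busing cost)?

Open {D-γ, D-ε}; cheapest assignment that respects the capacities:
  D-γ (cap 23, load 21): Z-α, Z-γ, Z-ε — cost 5×12 + 9×10 + 7×6 = 192
  D-ε (cap 17, load 16): Z-β, Z-δ — cost 7×5 + 9×3 = 62
  Shipping 254, fixed 295 → total 549.
  Any other capacity-feasible assignment to {D-γ, D-ε} ships for at least 254.
Compare {D-β, D-γ}: its best feasible assignment gives total 601.
Compare {D-α, D-γ}: its best feasible assignment gives total 604.
Every other set of open sites that can feasibly serve all demand totals ≥ 601 even under its best assignment. Minimum: 549.

549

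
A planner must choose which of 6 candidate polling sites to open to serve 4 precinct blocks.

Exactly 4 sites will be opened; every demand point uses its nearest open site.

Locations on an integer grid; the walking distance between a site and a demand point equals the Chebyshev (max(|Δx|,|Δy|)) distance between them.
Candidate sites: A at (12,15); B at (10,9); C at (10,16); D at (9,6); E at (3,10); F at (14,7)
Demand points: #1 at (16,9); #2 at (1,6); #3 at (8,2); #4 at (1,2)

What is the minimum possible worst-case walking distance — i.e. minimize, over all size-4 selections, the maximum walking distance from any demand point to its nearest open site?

8

Open {A, B, C, D}.
  Farthest demand point is #2 at walking distance 8 (to D); all others are ≤ 8.
With {A, B, C, E} the worst case is 8.
With {A, B, D, E} the worst case is 8.
No size-4 selection achieves below 8.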